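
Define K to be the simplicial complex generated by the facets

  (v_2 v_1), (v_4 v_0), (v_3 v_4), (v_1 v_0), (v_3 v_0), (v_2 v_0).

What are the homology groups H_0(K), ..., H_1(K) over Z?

We work with the vertex ordering v_0 < v_1 < v_2 < v_3 < v_4. The simplices of K, each written with vertices in increasing order, are:

  0-simplices (5): [v_0], [v_1], [v_2], [v_3], [v_4]
  1-simplices (6): [v_0,v_1], [v_0,v_2], [v_0,v_3], [v_0,v_4], [v_1,v_2], [v_3,v_4]

giving chain groups C_0 ≅ Z^5, C_1 ≅ Z^6.

∂_1: C_1 → C_0 sends each edge [p,q] (with p < q) to q − p. For instance
  ∂[v_0,v_3] = [v_3] − [v_0].
The 5×6 boundary matrix has rank 4 and Smith normal form diag(1,1,1,1).

Reading off H_k = ker ∂_k / im ∂_{k+1}:

  H_0: rank C_0 − rank ∂_1 = 5 − 4 = 1, and the invariant factors of ∂_1 are all 1, so H_0 ≅ Z.
  H_1: rank ker ∂_1 − rank ∂_2 = (6 − 4) − 0 = 2, and there is no ∂_2, so H_1 ≅ Z^2.

As a check, the Euler characteristic is 5 − 6 = -1, which agrees with 1 − 2 = -1.

H_0 = Z,  H_1 = Z^2.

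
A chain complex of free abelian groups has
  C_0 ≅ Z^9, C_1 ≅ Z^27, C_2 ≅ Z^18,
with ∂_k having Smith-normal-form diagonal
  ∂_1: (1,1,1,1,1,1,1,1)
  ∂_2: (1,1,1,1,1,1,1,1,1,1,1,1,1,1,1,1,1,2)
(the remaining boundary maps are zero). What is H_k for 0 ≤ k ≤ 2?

H_0: b_0 = 9 − 0 − 8 = 1; torsion from ∂_1 factors > 1: none. So H_0 ≅ Z.
H_1: b_1 = 27 − 8 − 18 = 1; torsion from ∂_2 factors > 1: [2]. So H_1 ≅ Z ⊕ Z/2.
H_2: b_2 = 18 − 18 − 0 = 0; torsion from ∂_3 factors > 1: none. So H_2 ≅ 0.

H_0 ≅ Z,  H_1 ≅ Z ⊕ Z/2,  H_2 = 0.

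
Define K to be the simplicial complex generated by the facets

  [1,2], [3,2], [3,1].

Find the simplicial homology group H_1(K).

Order the vertices as 1 < 2 < 3. Listing each simplex with vertices in this order, K has dimension 1 with simplices:

  0-simplices (3): [1], [2], [3]
  1-simplices (3): [1,2], [1,3], [2,3]

so the chain groups are C_0 ≅ Z^3, C_1 ≅ Z^3.

Boundary ∂_1: C_1 → C_0 is given by ∂[p,q] = [q] − [p].
The 3×3 boundary matrix has rank 2 and Smith normal form diag(1,1).

From H_k ≅ ker(∂_k) / im(∂_{k+1}) we obtain:

  H_1: rank ker ∂_1 − rank ∂_2 = (3 − 2) − 0 = 1, and there is no ∂_2, so H_1 ≅ Z.

(K is a triangulation of the circle S^1.)

H_1 ≅ Z.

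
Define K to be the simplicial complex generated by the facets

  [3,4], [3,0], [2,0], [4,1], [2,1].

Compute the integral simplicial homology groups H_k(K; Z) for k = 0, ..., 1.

H_0 ≅ Z,  H_1 ≅ Z.

K has 5 vertices, 5 edges.
rank ∂_0 = 0, rank ∂_1 = 4 ⇒ b_0 = 5 − 0 − 4 = 1; all invariant factors of ∂_1 are 1 so no torsion. So H_0 ≅ Z.
rank ∂_1 = 4, rank ∂_2 = 0 ⇒ b_1 = 5 − 4 − 0 = 1. So H_1 ≅ Z.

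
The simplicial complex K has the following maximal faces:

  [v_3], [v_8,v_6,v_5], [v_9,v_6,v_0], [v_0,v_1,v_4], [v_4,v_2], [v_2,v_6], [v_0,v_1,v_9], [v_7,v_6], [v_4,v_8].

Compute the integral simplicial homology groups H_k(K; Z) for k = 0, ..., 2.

H_0 ≅ Z^2,  H_1 ≅ Z^2,  H_2 = 0.

We work with the vertex ordering v_0 < v_1 < v_2 < v_3 < v_4 < v_5 < v_6 < v_7 < v_8 < v_9. The simplices of K, each written with vertices in increasing order, are:

  0-simplices (10): [v_0], [v_1], [v_2], [v_3], [v_4], [v_5], [v_6], [v_7], [v_8], [v_9]
  1-simplices (14): [v_0,v_1], [v_0,v_4], [v_0,v_6], [v_0,v_9], [v_1,v_4], [v_1,v_9], [v_2,v_4], [v_2,v_6], [v_4,v_8], [v_5,v_6], [v_5,v_8], [v_6,v_7], [v_6,v_8], [v_6,v_9]
  2-simplices (4): [v_0,v_1,v_4], [v_0,v_1,v_9], [v_0,v_6,v_9], [v_5,v_6,v_8]

giving chain groups C_0 ≅ Z^10, C_1 ≅ Z^14, C_2 ≅ Z^4.

∂_1: C_1 → C_0 sends each edge [p,q] (with p < q) to q − p. For instance
  ∂[v_6,v_9] = [v_9] − [v_6].
The resulting 10×14 matrix has rank 8, and its Smith normal form has invariant factors (1,1,1,1,1,1,1,1).

The boundary map ∂_2: C_2 → C_1 maps a triangle to the signed sum of its edges. For instance
  ∂[v_0,v_1,v_9] = [v_1,v_9] − [v_0,v_9] + [v_0,v_1],
  ∂[v_5,v_6,v_8] = [v_6,v_8] − [v_5,v_8] + [v_5,v_6].
The 14×4 boundary matrix has rank 4 and Smith normal form diag(1,1,1,1).

Computing H_k = (kernel of ∂_k) / (image of ∂_{k+1}):

  H_0: rank C_0 − rank ∂_1 = 10 − 8 = 2, and the invariant factors of ∂_1 are all 1, so H_0 = Z^2.
  H_1: rank ker ∂_1 − rank ∂_2 = (14 − 8) − 4 = 2, and the invariant factors of ∂_2 are all 1, so H_1 = Z^2.
  H_2: rank ker ∂_2 − rank ∂_3 = (4 − 4) − 0 = 0, and there is no ∂_3, so H_2 = 0.

As a check, the Euler characteristic is 10 − 14 + 4 = 0, which agrees with 2 − 2 + 0 = 0.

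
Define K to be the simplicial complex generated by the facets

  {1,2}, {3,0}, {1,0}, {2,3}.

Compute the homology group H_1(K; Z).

We work with the vertex ordering 0 < 1 < 2 < 3. The simplices of K, each written with vertices in increasing order, are:

  0-simplices (4): [0], [1], [2], [3]
  1-simplices (4): [0,1], [0,3], [1,2], [2,3]

so the chain groups are C_0 ≅ Z^4, C_1 ≅ Z^4.

Boundary ∂_1: C_1 → C_0 sends each edge [p,q] (with p < q) to q − p.
As a 4×4 matrix over Z this has rank 3, with invariant factors (1,1,1).

Computing H_k = (kernel of ∂_k) / (image of ∂_{k+1}):

  H_1: rank ker ∂_1 − rank ∂_2 = (4 − 3) − 0 = 1, and there is no ∂_2, so H_1 = Z.

(K is a triangulation of the circle S^1.)

H_1 ≅ Z.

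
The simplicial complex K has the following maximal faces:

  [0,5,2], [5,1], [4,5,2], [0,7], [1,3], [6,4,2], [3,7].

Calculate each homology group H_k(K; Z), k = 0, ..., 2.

H_0 ≅ Z,  H_1 ≅ Z,  H_2 = 0.

Fix the vertex order 0 < 1 < 2 < 3 < 4 < 5 < 6 < 7 and write every simplex with vertices in increasing order. Then dim K = 2 and the simplices of K are:

  0-simplices (8): [0], [1], [2], [3], [4], [5], [6], [7]
  1-simplices (11): [0,2], [0,5], [0,7], [1,3], [1,5], [2,4], [2,5], [2,6], [3,7], [4,5], [4,6]
  2-simplices (3): [0,2,5], [2,4,5], [2,4,6]

so the chain groups are C_0 ≅ Z^8, C_1 ≅ Z^11, C_2 ≅ Z^3.

Boundary ∂_1: C_1 → C_0 is given by ∂[p,q] = [q] − [p]. For instance
  ∂[1,3] = [3] − [1].
The resulting 8×11 matrix has rank 7, and its Smith normal form has invariant factors (1,1,1,1,1,1,1).

Boundary ∂_2: C_2 → C_1 acts by ∂[p,q,r] = [q,r] − [p,r] + [p,q]. For instance
  ∂[2,4,6] = [4,6] − [2,6] + [2,4],
  ∂[0,2,5] = [2,5] − [0,5] + [0,2].
This gives a 11×3 integer matrix of rank 3; reducing to Smith normal form yields diagonal entries (1,1,1).

Computing H_k = (kernel of ∂_k) / (image of ∂_{k+1}):

  H_0: rank C_0 − rank ∂_1 = 8 − 7 = 1, and the invariant factors of ∂_1 are all 1, so H_0 ≅ Z.
  H_1: rank ker ∂_1 − rank ∂_2 = (11 − 7) − 3 = 1, and the invariant factors of ∂_2 are all 1, so H_1 ≅ Z.
  H_2: rank ker ∂_2 − rank ∂_3 = (3 − 3) − 0 = 0, and there is no ∂_3, so H_2 ≅ 0.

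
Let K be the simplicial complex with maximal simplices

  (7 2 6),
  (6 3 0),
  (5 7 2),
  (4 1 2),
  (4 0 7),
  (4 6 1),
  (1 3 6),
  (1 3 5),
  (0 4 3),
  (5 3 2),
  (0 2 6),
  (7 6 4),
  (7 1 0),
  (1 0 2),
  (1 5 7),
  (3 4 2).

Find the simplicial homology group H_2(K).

We work with the vertex ordering 0 < 1 < 2 < 3 < 4 < 5 < 6 < 7. The simplices of K, each written with vertices in increasing order, are:

  0-simplices (8): [0], [1], [2], [3], [4], [5], [6], [7]
  1-simplices (24): (24 of them)
  2-simplices (16): [0,1,2], [0,1,7], [0,2,6], [0,3,4], [0,3,6], [0,4,7], [1,2,4], [1,3,5], [1,3,6], [1,4,6], [1,5,7], [2,3,4], [2,3,5], [2,5,7], [2,6,7], [4,6,7]

giving chain groups C_0 ≅ Z^8, C_1 ≅ Z^24, C_2 ≅ Z^16.

∂_1: C_1 → C_0 sends each edge [p,q] (with p < q) to q − p. For instance
  ∂[3,6] = [6] − [3].
As a 8×24 matrix over Z this has rank 7, with invariant factors (1,1,1,1,1,1,1).

Boundary ∂_2: C_2 → C_1 maps a triangle to the signed sum of its edges. For instance
  ∂[0,2,6] = [2,6] − [0,6] + [0,2],
  ∂[1,3,5] = [3,5] − [1,5] + [1,3].
The resulting 24×16 matrix has rank 15, and its Smith normal form has invariant factors (1,1,1,1,1,1,1,1,1,1,1,1,1,1,1).

From H_k ≅ ker(∂_k) / im(∂_{k+1}) we obtain:

  H_2: rank ker ∂_2 − rank ∂_3 = (16 − 15) − 0 = 1, and there is no ∂_3, so H_2 ≅ Z.

(K is a triangulation of the torus T^2.)

H_2 = Z.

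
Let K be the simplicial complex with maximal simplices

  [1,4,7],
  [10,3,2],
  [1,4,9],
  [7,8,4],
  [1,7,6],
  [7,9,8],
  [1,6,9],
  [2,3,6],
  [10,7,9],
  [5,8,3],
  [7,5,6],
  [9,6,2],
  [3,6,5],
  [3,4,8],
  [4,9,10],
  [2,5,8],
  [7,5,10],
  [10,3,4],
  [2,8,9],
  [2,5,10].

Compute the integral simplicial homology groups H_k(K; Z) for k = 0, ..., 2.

Order the vertices as 1 < 2 < 3 < 4 < 5 < 6 < 7 < 8 < 9 < 10. Listing each simplex with vertices in this order, K has dimension 2 with simplices:

  0-simplices (10): [1], [2], [3], [4], [5], [6], [7], [8], [9], [10]
  1-simplices (30): (30 of them)
  2-simplices (20): (20 of them)

giving chain groups C_0 ≅ Z^10, C_1 ≅ Z^30, C_2 ≅ Z^20.

Boundary ∂_1: C_1 → C_0 maps an edge to its endpoints' difference, ∂[p,q] = q − p. For instance
  ∂[4,8] = [8] − [4].
This gives a 10×30 integer matrix of rank 9; reducing to Smith normal form yields diagonal entries (1,1,1,1,1,1,1,1,1).

The boundary map ∂_2: C_2 → C_1 acts by ∂[p,q,r] = [q,r] − [p,r] + [p,q]. For instance
  ∂[3,4,8] = [4,8] − [3,8] + [3,4],
  ∂[4,7,8] = [7,8] − [4,8] + [4,7].
This gives a 30×20 integer matrix of rank 20; reducing to Smith normal form yields diagonal entries (1,1,1,1,1,1,1,1,1,1,1,1,1,1,1,1,1,1,1,2).

Computing H_k = (kernel of ∂_k) / (image of ∂_{k+1}):

  H_0: rank C_0 − rank ∂_1 = 10 − 9 = 1, and the invariant factors of ∂_1 are all 1, so H_0 ≅ Z.
  H_1: rank ker ∂_1 − rank ∂_2 = (30 − 9) − 20 = 1, and ∂_2 has invariant factor 2 > 1, so H_1 ≅ Z ⊕ Z/2.
  H_2: rank ker ∂_2 − rank ∂_3 = (20 − 20) − 0 = 0, and there is no ∂_3, so H_2 ≅ 0.

H_0 ≅ Z,  H_1 ≅ Z ⊕ Z/2,  H_2 = 0.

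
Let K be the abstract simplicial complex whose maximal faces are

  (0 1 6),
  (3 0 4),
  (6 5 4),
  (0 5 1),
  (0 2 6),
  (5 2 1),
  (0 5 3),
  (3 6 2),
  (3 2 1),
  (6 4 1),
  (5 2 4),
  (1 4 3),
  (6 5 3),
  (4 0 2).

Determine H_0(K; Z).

K has 7 vertices, 21 edges, 14 triangles.
rank ∂_0 = 0, rank ∂_1 = 6 ⇒ b_0 = 7 − 0 − 6 = 1; all invariant factors of ∂_1 are 1 so no torsion. So H_0 = Z.

H_0 ≅ Z.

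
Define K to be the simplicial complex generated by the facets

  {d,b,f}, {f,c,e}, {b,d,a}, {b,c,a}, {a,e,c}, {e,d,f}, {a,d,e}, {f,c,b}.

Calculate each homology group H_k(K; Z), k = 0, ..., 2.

Order the vertices as a < b < c < d < e < f. Listing each simplex with vertices in this order, K has dimension 2 with simplices:

  0-simplices (6): a, b, c, d, e, f
  1-simplices (12): ab, ac, ad, ae, bc, bd, bf, ce, cf, de, df, ef
  2-simplices (8): abc, abd, ace, ade, bcf, bdf, cef, def

giving chain groups C_0 ≅ Z^6, C_1 ≅ Z^12, C_2 ≅ Z^8.

The boundary map ∂_1: C_1 → C_0 sends each edge [p,q] (with p < q) to q − p. For instance
  ∂ab = b − a.
The 6×12 boundary matrix has rank 5 and Smith normal form diag(1,1,1,1,1).

Boundary ∂_2: C_2 → C_1 acts by ∂[p,q,r] = [q,r] − [p,r] + [p,q]. For instance
  ∂def = ef − df + de,
  ∂ace = ce − ae + ac.
The resulting 12×8 matrix has rank 7, and its Smith normal form has invariant factors (1,1,1,1,1,1,1).

From H_k ≅ ker(∂_k) / im(∂_{k+1}) we obtain:

  H_0: rank C_0 − rank ∂_1 = 6 − 5 = 1, and the invariant factors of ∂_1 are all 1, so H_0 ≅ Z.
  H_1: rank ker ∂_1 − rank ∂_2 = (12 − 5) − 7 = 0, and the invariant factors of ∂_2 are all 1, so H_1 ≅ 0.
  H_2: rank ker ∂_2 − rank ∂_3 = (8 − 7) − 0 = 1, and there is no ∂_3, so H_2 ≅ Z.

H_0 ≅ Z,  H_1 = 0,  H_2 ≅ Z.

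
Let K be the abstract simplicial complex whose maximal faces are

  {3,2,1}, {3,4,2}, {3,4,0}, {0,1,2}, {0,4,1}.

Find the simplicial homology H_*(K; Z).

Fix the vertex order 0 < 1 < 2 < 3 < 4 and write every simplex with vertices in increasing order. Then dim K = 2 and the simplices of K are:

  0-simplices (5): [0], [1], [2], [3], [4]
  1-simplices (10): [0,1], [0,2], [0,3], [0,4], [1,2], [1,3], [1,4], [2,3], [2,4], [3,4]
  2-simplices (5): [0,1,2], [0,1,4], [0,3,4], [1,2,3], [2,3,4]

so the chain groups are C_0 ≅ Z^5, C_1 ≅ Z^10, C_2 ≅ Z^5.

The boundary map ∂_1: C_1 → C_0 maps an edge to its endpoints' difference, ∂[p,q] = q − p. For instance
  ∂[0,1] = [1] − [0].
The resulting 5×10 matrix has rank 4, and its Smith normal form has invariant factors (1,1,1,1).

The boundary map ∂_2: C_2 → C_1 acts by ∂[p,q,r] = [q,r] − [p,r] + [p,q]. For instance
  ∂[1,2,3] = [2,3] − [1,3] + [1,2],
  ∂[0,3,4] = [3,4] − [0,4] + [0,3].
This gives a 10×5 integer matrix of rank 5; reducing to Smith normal form yields diagonal entries (1,1,1,1,1).

Computing H_k = (kernel of ∂_k) / (image of ∂_{k+1}):

  H_0: rank C_0 − rank ∂_1 = 5 − 4 = 1, and the invariant factors of ∂_1 are all 1, so H_0 = Z.
  H_1: rank ker ∂_1 − rank ∂_2 = (10 − 4) − 5 = 1, and the invariant factors of ∂_2 are all 1, so H_1 = Z.
  H_2: rank ker ∂_2 − rank ∂_3 = (5 − 5) − 0 = 0, and there is no ∂_3, so H_2 = 0.

H_0 = Z,  H_1 = Z,  H_2 = 0.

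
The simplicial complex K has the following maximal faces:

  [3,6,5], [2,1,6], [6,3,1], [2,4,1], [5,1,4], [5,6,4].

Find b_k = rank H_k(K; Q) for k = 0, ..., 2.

b_0 = 1, b_1 = 1, b_2 = 0.

Fix the vertex order 1 < 2 < 3 < 4 < 5 < 6 and write every simplex with vertices in increasing order. Then dim K = 2 and the simplices of K are:

  0-simplices (6): [1], [2], [3], [4], [5], [6]
  1-simplices (12): [1,2], [1,3], [1,4], [1,5], [1,6], [2,4], [2,6], [3,5], [3,6], [4,5], [4,6], [5,6]
  2-simplices (6): [1,2,4], [1,2,6], [1,3,6], [1,4,5], [3,5,6], [4,5,6]

Hence C_0 ≅ Z^6, C_1 ≅ Z^12, C_2 ≅ Z^6.

The boundary map ∂_1: C_1 → C_0 sends each edge [p,q] (with p < q) to q − p. For instance
  ∂[1,5] = [5] − [1].
The 6×12 boundary matrix has rank 5 and Smith normal form diag(1,1,1,1,1).

Boundary ∂_2: C_2 → C_1 maps a triangle to the signed sum of its edges. For instance
  ∂[1,2,4] = [2,4] − [1,4] + [1,2],
  ∂[1,4,5] = [4,5] − [1,5] + [1,4].
As a 12×6 matrix over Z this has rank 6, with invariant factors (1,1,1,1,1,1).

Computing H_k = (kernel of ∂_k) / (image of ∂_{k+1}):

  H_0: rank C_0 − rank ∂_1 = 6 − 5 = 1, and the invariant factors of ∂_1 are all 1, so H_0 ≅ Z.
  H_1: rank ker ∂_1 − rank ∂_2 = (12 − 5) − 6 = 1, and the invariant factors of ∂_2 are all 1, so H_1 ≅ Z.
  H_2: rank ker ∂_2 − rank ∂_3 = (6 − 6) − 0 = 0, and there is no ∂_3, so H_2 ≅ 0.

As a check, the Euler characteristic is 6 − 12 + 6 = 0, which agrees with 1 − 1 + 0 = 0.

Hence the Betti numbers are b_0 = 1, b_1 = 1, b_2 = 0.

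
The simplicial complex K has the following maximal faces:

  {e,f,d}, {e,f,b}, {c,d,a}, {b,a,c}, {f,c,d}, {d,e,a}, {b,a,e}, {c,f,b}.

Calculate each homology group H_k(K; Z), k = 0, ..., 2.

H_0 = Z,  H_1 = 0,  H_2 = Z.

We work with the vertex ordering a < b < c < d < e < f. The simplices of K, each written with vertices in increasing order, are:

  0-simplices (6): a, b, c, d, e, f
  1-simplices (12): ab, ac, ad, ae, bc, be, bf, cd, cf, de, df, ef
  2-simplices (8): abc, abe, acd, ade, bcf, bef, cdf, def

Hence C_0 ≅ Z^6, C_1 ≅ Z^12, C_2 ≅ Z^8.

The boundary map ∂_1: C_1 → C_0 is given by ∂[p,q] = [q] − [p]. For instance
  ∂cf = f − c.
This gives a 6×12 integer matrix of rank 5; reducing to Smith normal form yields diagonal entries (1,1,1,1,1).

∂_2: C_2 → C_1 maps a triangle to the signed sum of its edges. For instance
  ∂bcf = cf − bf + bc,
  ∂ade = de − ae + ad.
The 12×8 boundary matrix has rank 7 and Smith normal form diag(1,1,1,1,1,1,1).

Now H_k = ker ∂_k / im ∂_{k+1}, so:

  H_0: rank C_0 − rank ∂_1 = 6 − 5 = 1, and the invariant factors of ∂_1 are all 1, so H_0 ≅ Z.
  H_1: rank ker ∂_1 − rank ∂_2 = (12 − 5) − 7 = 0, and the invariant factors of ∂_2 are all 1, so H_1 ≅ 0.
  H_2: rank ker ∂_2 − rank ∂_3 = (8 − 7) − 0 = 1, and there is no ∂_3, so H_2 ≅ Z.

(K is a triangulation of the 2-sphere S^2.)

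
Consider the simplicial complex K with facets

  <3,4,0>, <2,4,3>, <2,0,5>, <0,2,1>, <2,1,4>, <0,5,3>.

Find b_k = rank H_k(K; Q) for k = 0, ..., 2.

K has 6 vertices, 12 edges, 6 triangles.
rank ∂_0 = 0, rank ∂_1 = 5 ⇒ b_0 = 6 − 0 − 5 = 1; all invariant factors of ∂_1 are 1 so no torsion. So H_0 = Z.
rank ∂_1 = 5, rank ∂_2 = 6 ⇒ b_1 = 12 − 5 − 6 = 1; all invariant factors of ∂_2 are 1 so no torsion. So H_1 = Z.
rank ∂_2 = 6, rank ∂_3 = 0 ⇒ b_2 = 6 − 6 − 0 = 0. So H_2 = 0.

b_0 = 1, b_1 = 1, b_2 = 0.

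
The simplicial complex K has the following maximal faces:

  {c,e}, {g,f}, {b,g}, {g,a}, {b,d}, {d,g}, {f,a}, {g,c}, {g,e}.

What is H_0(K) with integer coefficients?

Take the total order a < b < c < d < e < f < g on the vertex set. Then K (dimension 1) consists of the simplices:

  0-simplices (7): a, b, c, d, e, f, g
  1-simplices (9): af, ag, bd, bg, ce, cg, dg, eg, fg

so the chain groups are C_0 ≅ Z^7, C_1 ≅ Z^9.

The boundary map ∂_1: C_1 → C_0 maps an edge to its endpoints' difference, ∂[p,q] = q − p.
As a 7×9 matrix over Z this has rank 6, with invariant factors (1,1,1,1,1,1).

Now H_k = ker ∂_k / im ∂_{k+1}, so:

  H_0: rank C_0 − rank ∂_1 = 7 − 6 = 1, and the invariant factors of ∂_1 are all 1, so H_0 ≅ Z.

(K is a triangulation of a wedge of 3 circles.)

H_0 = Z.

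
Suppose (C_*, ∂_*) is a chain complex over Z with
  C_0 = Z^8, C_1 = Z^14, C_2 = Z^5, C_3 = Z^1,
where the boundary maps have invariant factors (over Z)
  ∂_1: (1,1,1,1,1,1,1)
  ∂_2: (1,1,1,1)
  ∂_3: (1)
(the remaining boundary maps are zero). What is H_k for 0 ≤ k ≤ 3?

H_0 ≅ Z,  H_1 ≅ Z^3,  H_2 = 0,  H_3 = 0.

H_0: b_0 = 8 − 0 − 7 = 1; torsion from ∂_1 factors > 1: none. So H_0 ≅ Z.
H_1: b_1 = 14 − 7 − 4 = 3; torsion from ∂_2 factors > 1: none. So H_1 ≅ Z^3.
H_2: b_2 = 5 − 4 − 1 = 0; torsion from ∂_3 factors > 1: none. So H_2 ≅ 0.
H_3: b_3 = 1 − 1 − 0 = 0; torsion from ∂_4 factors > 1: none. So H_3 ≅ 0.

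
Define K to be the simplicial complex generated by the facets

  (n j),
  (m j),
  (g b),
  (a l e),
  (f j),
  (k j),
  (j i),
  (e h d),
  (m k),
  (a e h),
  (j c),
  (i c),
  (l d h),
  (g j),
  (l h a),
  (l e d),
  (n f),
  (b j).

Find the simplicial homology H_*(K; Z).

H_0 ≅ Z^2,  H_1 ≅ Z^4,  H_2 ≅ Z.

K has 14 vertices, 21 edges, 6 triangles.
rank ∂_0 = 0, rank ∂_1 = 12 ⇒ b_0 = 14 − 0 − 12 = 2; all invariant factors of ∂_1 are 1 so no torsion. So H_0 = Z^2.
rank ∂_1 = 12, rank ∂_2 = 5 ⇒ b_1 = 21 − 12 − 5 = 4; all invariant factors of ∂_2 are 1 so no torsion. So H_1 = Z^4.
rank ∂_2 = 5, rank ∂_3 = 0 ⇒ b_2 = 6 − 5 − 0 = 1. So H_2 = Z.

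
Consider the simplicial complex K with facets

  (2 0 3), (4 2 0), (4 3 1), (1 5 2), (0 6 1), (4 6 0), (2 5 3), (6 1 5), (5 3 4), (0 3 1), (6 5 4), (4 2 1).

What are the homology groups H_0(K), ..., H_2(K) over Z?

H_0 ≅ Z,  H_1 ≅ Z/2,  H_2 = 0.

Fix the vertex order 0 < 1 < 2 < 3 < 4 < 5 < 6 and write every simplex with vertices in increasing order. Then dim K = 2 and the simplices of K are:

  0-simplices (7): [0], [1], [2], [3], [4], [5], [6]
  1-simplices (18): [0,1], [0,2], [0,3], [0,4], [0,6], [1,2], [1,3], [1,4], [1,5], [1,6], [2,3], [2,4], [2,5], [3,4], [3,5], [4,5], [4,6], [5,6]
  2-simplices (12): [0,1,3], [0,1,6], [0,2,3], [0,2,4], [0,4,6], [1,2,4], [1,2,5], [1,3,4], [1,5,6], [2,3,5], [3,4,5], [4,5,6]

Hence C_0 ≅ Z^7, C_1 ≅ Z^18, C_2 ≅ Z^12.

The boundary map ∂_1: C_1 → C_0 sends each edge [p,q] (with p < q) to q − p.
This gives a 7×18 integer matrix of rank 6; reducing to Smith normal form yields diagonal entries (1,1,1,1,1,1).

Boundary ∂_2: C_2 → C_1 sends each 2-simplex [p,q,r] to [q,r] − [p,r] + [p,q]. For instance
  ∂[0,1,3] = [1,3] − [0,3] + [0,1],
  ∂[0,1,6] = [1,6] − [0,6] + [0,1].
The 18×12 boundary matrix has rank 12 and Smith normal form diag(1,1,1,1,1,1,1,1,1,1,1,2).

Reading off H_k = ker ∂_k / im ∂_{k+1}:

  H_0: rank C_0 − rank ∂_1 = 7 − 6 = 1, and the invariant factors of ∂_1 are all 1, so H_0 = Z.
  H_1: rank ker ∂_1 − rank ∂_2 = (18 − 6) − 12 = 0, and ∂_2 has invariant factor 2 > 1, so H_1 = Z/2.
  H_2: rank ker ∂_2 − rank ∂_3 = (12 − 12) − 0 = 0, and there is no ∂_3, so H_2 = 0.

As a check, the Euler characteristic is 7 − 18 + 12 = 1, which agrees with 1 − 0 + 0 = 1.
(K is a triangulation of the real projective plane RP^2.)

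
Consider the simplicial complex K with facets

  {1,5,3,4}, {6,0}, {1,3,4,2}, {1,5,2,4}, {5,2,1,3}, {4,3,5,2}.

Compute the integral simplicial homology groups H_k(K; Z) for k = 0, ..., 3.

Order the vertices as 0 < 1 < 2 < 3 < 4 < 5 < 6. Listing each simplex with vertices in this order, K has dimension 3 with simplices:

  0-simplices (7): [0], [1], [2], [3], [4], [5], [6]
  1-simplices (11): [0,6], [1,2], [1,3], [1,4], [1,5], [2,3], [2,4], [2,5], [3,4], [3,5], [4,5]
  2-simplices (10): [1,2,3], [1,2,4], [1,2,5], [1,3,4], [1,3,5], [1,4,5], [2,3,4], [2,3,5], [2,4,5], [3,4,5]
  3-simplices (5): [1,2,3,4], [1,2,3,5], [1,2,4,5], [1,3,4,5], [2,3,4,5]

Hence C_0 ≅ Z^7, C_1 ≅ Z^11, C_2 ≅ Z^10, C_3 ≅ Z^5.

∂_1: C_1 → C_0 maps an edge to its endpoints' difference, ∂[p,q] = q − p. For instance
  ∂[3,4] = [4] − [3].
As a 7×11 matrix over Z this has rank 5, with invariant factors (1,1,1,1,1).

The boundary map ∂_2: C_2 → C_1 sends each 2-simplex [p,q,r] to [q,r] − [p,r] + [p,q]. For instance
  ∂[2,3,4] = [3,4] − [2,4] + [2,3],
  ∂[1,3,5] = [3,5] − [1,5] + [1,3].
The 11×10 boundary matrix has rank 6 and Smith normal form diag(1,1,1,1,1,1).

Boundary ∂_3: C_3 → C_2 sends each 3-simplex σ to the alternating sum Σ_i (−1)^i (σ with its i-th vertex removed). For instance
  ∂[1,3,4,5] = [3,4,5] − [1,4,5] + [1,3,5] − [1,3,4],
  ∂[1,2,3,5] = [2,3,5] − [1,3,5] + [1,2,5] − [1,2,3].
The 10×5 boundary matrix has rank 4 and Smith normal form diag(1,1,1,1).

Reading off H_k = ker ∂_k / im ∂_{k+1}:

  H_0: rank C_0 − rank ∂_1 = 7 − 5 = 2, and the invariant factors of ∂_1 are all 1, so H_0 = Z^2.
  H_1: rank ker ∂_1 − rank ∂_2 = (11 − 5) − 6 = 0, and the invariant factors of ∂_2 are all 1, so H_1 = 0.
  H_2: rank ker ∂_2 − rank ∂_3 = (10 − 6) − 4 = 0, and the invariant factors of ∂_3 are all 1, so H_2 = 0.
  H_3: rank ker ∂_3 − rank ∂_4 = (5 − 4) − 0 = 1, and there is no ∂_4, so H_3 = Z.

As a check, the Euler characteristic is 7 − 11 + 10 − 5 = 1, which agrees with 2 − 0 + 0 − 1 = 1.
(K is a triangulation of the disjoint union of the 3-sphere S^3 and the 1-simplex.)

H_0 = Z^2,  H_1 = 0,  H_2 = 0,  H_3 = Z.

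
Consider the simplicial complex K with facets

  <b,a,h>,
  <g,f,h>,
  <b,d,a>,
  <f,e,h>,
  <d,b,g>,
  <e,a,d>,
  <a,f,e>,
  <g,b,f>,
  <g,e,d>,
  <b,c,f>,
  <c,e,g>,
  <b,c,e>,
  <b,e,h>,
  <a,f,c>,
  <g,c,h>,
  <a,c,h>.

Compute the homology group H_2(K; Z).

H_2 = Z.

We work with the vertex ordering a < b < c < d < e < f < g < h. The simplices of K, each written with vertices in increasing order, are:

  0-simplices (8): a, b, c, d, e, f, g, h
  1-simplices (24): ab, ac, ad, ae, af, ah, bc, bd, be, bf, bg, bh, ce, cf, cg, ch, de, dg, ef, eg, eh, fg, fh, gh
  2-simplices (16): abd, abh, acf, ach, ade, aef, bce, bcf, bdg, beh, bfg, ceg, cgh, deg, efh, fgh

Hence C_0 ≅ Z^8, C_1 ≅ Z^24, C_2 ≅ Z^16.

The boundary map ∂_1: C_1 → C_0 maps an edge to its endpoints' difference, ∂[p,q] = q − p.
This gives a 8×24 integer matrix of rank 7; reducing to Smith normal form yields diagonal entries (1,1,1,1,1,1,1).

The boundary map ∂_2: C_2 → C_1 acts by ∂[p,q,r] = [q,r] − [p,r] + [p,q]. For instance
  ∂ade = de − ae + ad,
  ∂abd = bd − ad + ab.
The resulting 24×16 matrix has rank 15, and its Smith normal form has invariant factors (1,1,1,1,1,1,1,1,1,1,1,1,1,1,1).

Reading off H_k = ker ∂_k / im ∂_{k+1}:

  H_2: rank ker ∂_2 − rank ∂_3 = (16 − 15) − 0 = 1, and there is no ∂_3, so H_2 ≅ Z.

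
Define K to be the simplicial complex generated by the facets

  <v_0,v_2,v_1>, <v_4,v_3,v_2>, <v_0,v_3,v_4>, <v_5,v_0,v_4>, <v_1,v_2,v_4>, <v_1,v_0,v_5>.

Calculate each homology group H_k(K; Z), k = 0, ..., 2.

H_0 = Z,  H_1 = Z,  H_2 = 0.

Fix the vertex order v_0 < v_1 < v_2 < v_3 < v_4 < v_5 and write every simplex with vertices in increasing order. Then dim K = 2 and the simplices of K are:

  0-simplices (6): [v_0], [v_1], [v_2], [v_3], [v_4], [v_5]
  1-simplices (12): [v_0,v_1], [v_0,v_2], [v_0,v_3], [v_0,v_4], [v_0,v_5], [v_1,v_2], [v_1,v_4], [v_1,v_5], [v_2,v_3], [v_2,v_4], [v_3,v_4], [v_4,v_5]
  2-simplices (6): [v_0,v_1,v_2], [v_0,v_1,v_5], [v_0,v_3,v_4], [v_0,v_4,v_5], [v_1,v_2,v_4], [v_2,v_3,v_4]

Hence C_0 ≅ Z^6, C_1 ≅ Z^12, C_2 ≅ Z^6.

∂_1: C_1 → C_0 maps an edge to its endpoints' difference, ∂[p,q] = q − p.
As a 6×12 matrix over Z this has rank 5, with invariant factors (1,1,1,1,1).

∂_2: C_2 → C_1 acts by ∂[p,q,r] = [q,r] − [p,r] + [p,q]. For instance
  ∂[v_0,v_4,v_5] = [v_4,v_5] − [v_0,v_5] + [v_0,v_4],
  ∂[v_1,v_2,v_4] = [v_2,v_4] − [v_1,v_4] + [v_1,v_2].
As a 12×6 matrix over Z this has rank 6, with invariant factors (1,1,1,1,1,1).

Reading off H_k = ker ∂_k / im ∂_{k+1}:

  H_0: rank C_0 − rank ∂_1 = 6 − 5 = 1, and the invariant factors of ∂_1 are all 1, so H_0 = Z.
  H_1: rank ker ∂_1 − rank ∂_2 = (12 − 5) − 6 = 1, and the invariant factors of ∂_2 are all 1, so H_1 = Z.
  H_2: rank ker ∂_2 − rank ∂_3 = (6 − 6) − 0 = 0, and there is no ∂_3, so H_2 = 0.

As a check, the Euler characteristic is 6 − 12 + 6 = 0, which agrees with 1 − 1 + 0 = 0.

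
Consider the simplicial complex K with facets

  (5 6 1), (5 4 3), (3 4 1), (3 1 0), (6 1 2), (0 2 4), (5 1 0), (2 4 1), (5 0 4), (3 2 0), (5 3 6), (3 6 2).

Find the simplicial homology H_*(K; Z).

K has 7 vertices, 18 edges, 12 triangles.
rank ∂_0 = 0, rank ∂_1 = 6 ⇒ b_0 = 7 − 0 − 6 = 1; all invariant factors of ∂_1 are 1 so no torsion. So H_0 = Z.
rank ∂_1 = 6, rank ∂_2 = 12 ⇒ b_1 = 18 − 6 − 12 = 0; ∂_2 has invariant factor(s) [2] giving torsion. So H_1 = Z/2.
rank ∂_2 = 12, rank ∂_3 = 0 ⇒ b_2 = 12 − 12 − 0 = 0. So H_2 = 0.

H_0 = Z,  H_1 = Z/2,  H_2 = 0.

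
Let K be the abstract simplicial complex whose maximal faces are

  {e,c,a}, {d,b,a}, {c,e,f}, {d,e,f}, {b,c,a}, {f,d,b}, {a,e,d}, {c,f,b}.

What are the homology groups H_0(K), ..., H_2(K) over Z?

H_0 ≅ Z,  H_1 = 0,  H_2 ≅ Z.

Take the total order a < b < c < d < e < f on the vertex set. Then K (dimension 2) consists of the simplices:

  0-simplices (6): a, b, c, d, e, f
  1-simplices (12): ab, ac, ad, ae, bc, bd, bf, ce, cf, de, df, ef
  2-simplices (8): abc, abd, ace, ade, bcf, bdf, cef, def

Hence C_0 ≅ Z^6, C_1 ≅ Z^12, C_2 ≅ Z^8.

Boundary ∂_1: C_1 → C_0 is given by ∂[p,q] = [q] − [p].
The 6×12 boundary matrix has rank 5 and Smith normal form diag(1,1,1,1,1).

∂_2: C_2 → C_1 maps a triangle to the signed sum of its edges. For instance
  ∂cef = ef − cf + ce,
  ∂ade = de − ae + ad.
This gives a 12×8 integer matrix of rank 7; reducing to Smith normal form yields diagonal entries (1,1,1,1,1,1,1).

Now H_k = ker ∂_k / im ∂_{k+1}, so:

  H_0: rank C_0 − rank ∂_1 = 6 − 5 = 1, and the invariant factors of ∂_1 are all 1, so H_0 = Z.
  H_1: rank ker ∂_1 − rank ∂_2 = (12 − 5) − 7 = 0, and the invariant factors of ∂_2 are all 1, so H_1 = 0.
  H_2: rank ker ∂_2 − rank ∂_3 = (8 − 7) − 0 = 1, and there is no ∂_3, so H_2 = Z.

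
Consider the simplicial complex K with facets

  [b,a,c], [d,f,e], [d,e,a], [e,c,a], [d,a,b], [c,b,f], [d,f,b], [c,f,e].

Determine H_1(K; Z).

K has 6 vertices, 12 edges, 8 triangles.
rank ∂_1 = 5, rank ∂_2 = 7 ⇒ b_1 = 12 − 5 − 7 = 0; all invariant factors of ∂_2 are 1 so no torsion. So H_1 ≅ 0.

H_1 = 0.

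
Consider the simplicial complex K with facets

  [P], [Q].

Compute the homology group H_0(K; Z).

Fix the vertex order P < Q and write every simplex with vertices in increasing order. Then dim K = 0 and the simplices of K are:

  0-simplices (2): P, Q

giving chain groups C_0 ≅ Z^2.

From H_k ≅ ker(∂_k) / im(∂_{k+1}) we obtain:

  H_0: rank C_0 − rank ∂_1 = 2 − 0 = 2, and there is no ∂_1, so H_0 ≅ Z^2.

(K is a triangulation of a set of 2 points.)

H_0 ≅ Z^2.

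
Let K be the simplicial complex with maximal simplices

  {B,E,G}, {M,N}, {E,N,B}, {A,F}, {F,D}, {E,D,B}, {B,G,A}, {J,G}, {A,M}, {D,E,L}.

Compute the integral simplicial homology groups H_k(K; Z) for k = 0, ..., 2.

Order the vertices as A < B < D < E < F < G < J < L < M < N. Listing each simplex with vertices in this order, K has dimension 2 with simplices:

  0-simplices (10): A, B, D, E, F, G, J, L, M, N
  1-simplices (16): AB, AF, AG, AM, BD, BE, BG, BN, DE, DF, DL, EG, EL, EN, GJ, MN
  2-simplices (5): ABG, BDE, BEG, BEN, DEL

Hence C_0 ≅ Z^10, C_1 ≅ Z^16, C_2 ≅ Z^5.

∂_1: C_1 → C_0 maps an edge to its endpoints' difference, ∂[p,q] = q − p. For instance
  ∂BN = N − B.
The 10×16 boundary matrix has rank 9 and Smith normal form diag(1,1,1,1,1,1,1,1,1).

The boundary map ∂_2: C_2 → C_1 sends each 2-simplex [p,q,r] to [q,r] − [p,r] + [p,q]. For instance
  ∂DEL = EL − DL + DE,
  ∂BEN = EN − BN + BE.
As a 16×5 matrix over Z this has rank 5, with invariant factors (1,1,1,1,1).

Computing H_k = (kernel of ∂_k) / (image of ∂_{k+1}):

  H_0: rank C_0 − rank ∂_1 = 10 − 9 = 1, and the invariant factors of ∂_1 are all 1, so H_0 ≅ Z.
  H_1: rank ker ∂_1 − rank ∂_2 = (16 − 9) − 5 = 2, and the invariant factors of ∂_2 are all 1, so H_1 ≅ Z^2.
  H_2: rank ker ∂_2 − rank ∂_3 = (5 − 5) − 0 = 0, and there is no ∂_3, so H_2 ≅ 0.

H_0 ≅ Z,  H_1 ≅ Z^2,  H_2 = 0.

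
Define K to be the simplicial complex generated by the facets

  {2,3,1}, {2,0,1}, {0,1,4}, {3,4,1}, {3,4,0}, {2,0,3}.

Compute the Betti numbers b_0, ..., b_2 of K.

b_0 = 1, b_1 = 0, b_2 = 1.

Order the vertices as 0 < 1 < 2 < 3 < 4. Listing each simplex with vertices in this order, K has dimension 2 with simplices:

  0-simplices (5): [0], [1], [2], [3], [4]
  1-simplices (9): [0,1], [0,2], [0,3], [0,4], [1,2], [1,3], [1,4], [2,3], [3,4]
  2-simplices (6): [0,1,2], [0,1,4], [0,2,3], [0,3,4], [1,2,3], [1,3,4]

giving chain groups C_0 ≅ Z^5, C_1 ≅ Z^9, C_2 ≅ Z^6.

The boundary map ∂_1: C_1 → C_0 maps an edge to its endpoints' difference, ∂[p,q] = q − p.
The 5×9 boundary matrix has rank 4 and Smith normal form diag(1,1,1,1).

∂_2: C_2 → C_1 acts by ∂[p,q,r] = [q,r] − [p,r] + [p,q]. For instance
  ∂[0,1,4] = [1,4] − [0,4] + [0,1],
  ∂[0,2,3] = [2,3] − [0,3] + [0,2].
This gives a 9×6 integer matrix of rank 5; reducing to Smith normal form yields diagonal entries (1,1,1,1,1).

Now H_k = ker ∂_k / im ∂_{k+1}, so:

  H_0: rank C_0 − rank ∂_1 = 5 − 4 = 1, and the invariant factors of ∂_1 are all 1, so H_0 ≅ Z.
  H_1: rank ker ∂_1 − rank ∂_2 = (9 − 4) − 5 = 0, and the invariant factors of ∂_2 are all 1, so H_1 ≅ 0.
  H_2: rank ker ∂_2 − rank ∂_3 = (6 − 5) − 0 = 1, and there is no ∂_3, so H_2 ≅ Z.

Hence the Betti numbers are b_0 = 1, b_1 = 0, b_2 = 1.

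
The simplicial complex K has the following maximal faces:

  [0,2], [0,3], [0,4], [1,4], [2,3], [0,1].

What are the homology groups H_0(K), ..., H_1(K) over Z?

Order the vertices as 0 < 1 < 2 < 3 < 4. Listing each simplex with vertices in this order, K has dimension 1 with simplices:

  0-simplices (5): [0], [1], [2], [3], [4]
  1-simplices (6): [0,1], [0,2], [0,3], [0,4], [1,4], [2,3]

Hence C_0 ≅ Z^5, C_1 ≅ Z^6.

Boundary ∂_1: C_1 → C_0 is given by ∂[p,q] = [q] − [p].
This gives a 5×6 integer matrix of rank 4; reducing to Smith normal form yields diagonal entries (1,1,1,1).

From H_k ≅ ker(∂_k) / im(∂_{k+1}) we obtain:

  H_0: rank C_0 − rank ∂_1 = 5 − 4 = 1, and the invariant factors of ∂_1 are all 1, so H_0 ≅ Z.
  H_1: rank ker ∂_1 − rank ∂_2 = (6 − 4) − 0 = 2, and there is no ∂_2, so H_1 ≅ Z^2.

H_0 = Z,  H_1 = Z^2.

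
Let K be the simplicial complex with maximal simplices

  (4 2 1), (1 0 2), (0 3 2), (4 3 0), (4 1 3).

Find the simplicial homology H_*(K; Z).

H_0 ≅ Z,  H_1 ≅ Z,  H_2 = 0.

Order the vertices as 0 < 1 < 2 < 3 < 4. Listing each simplex with vertices in this order, K has dimension 2 with simplices:

  0-simplices (5): [0], [1], [2], [3], [4]
  1-simplices (10): [0,1], [0,2], [0,3], [0,4], [1,2], [1,3], [1,4], [2,3], [2,4], [3,4]
  2-simplices (5): [0,1,2], [0,2,3], [0,3,4], [1,2,4], [1,3,4]

Hence C_0 ≅ Z^5, C_1 ≅ Z^10, C_2 ≅ Z^5.

The boundary map ∂_1: C_1 → C_0 is given by ∂[p,q] = [q] − [p].
As a 5×10 matrix over Z this has rank 4, with invariant factors (1,1,1,1).

∂_2: C_2 → C_1 maps a triangle to the signed sum of its edges. For instance
  ∂[0,2,3] = [2,3] − [0,3] + [0,2],
  ∂[1,3,4] = [3,4] − [1,4] + [1,3].
The 10×5 boundary matrix has rank 5 and Smith normal form diag(1,1,1,1,1).

Now H_k = ker ∂_k / im ∂_{k+1}, so:

  H_0: rank C_0 − rank ∂_1 = 5 − 4 = 1, and the invariant factors of ∂_1 are all 1, so H_0 = Z.
  H_1: rank ker ∂_1 − rank ∂_2 = (10 − 4) − 5 = 1, and the invariant factors of ∂_2 are all 1, so H_1 = Z.
  H_2: rank ker ∂_2 − rank ∂_3 = (5 − 5) − 0 = 0, and there is no ∂_3, so H_2 = 0.

As a check, the Euler characteristic is 5 − 10 + 5 = 0, which agrees with 1 − 1 + 0 = 0.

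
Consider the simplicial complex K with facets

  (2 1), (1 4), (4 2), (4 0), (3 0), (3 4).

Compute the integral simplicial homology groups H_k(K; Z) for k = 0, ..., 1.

Order the vertices as 0 < 1 < 2 < 3 < 4. Listing each simplex with vertices in this order, K has dimension 1 with simplices:

  0-simplices (5): [0], [1], [2], [3], [4]
  1-simplices (6): [0,3], [0,4], [1,2], [1,4], [2,4], [3,4]

giving chain groups C_0 ≅ Z^5, C_1 ≅ Z^6.

∂_1: C_1 → C_0 maps an edge to its endpoints' difference, ∂[p,q] = q − p.
This gives a 5×6 integer matrix of rank 4; reducing to Smith normal form yields diagonal entries (1,1,1,1).

Computing H_k = (kernel of ∂_k) / (image of ∂_{k+1}):

  H_0: rank C_0 − rank ∂_1 = 5 − 4 = 1, and the invariant factors of ∂_1 are all 1, so H_0 ≅ Z.
  H_1: rank ker ∂_1 − rank ∂_2 = (6 − 4) − 0 = 2, and there is no ∂_2, so H_1 ≅ Z^2.

(K is a triangulation of a wedge of 2 circles.)

H_0 ≅ Z,  H_1 ≅ Z^2.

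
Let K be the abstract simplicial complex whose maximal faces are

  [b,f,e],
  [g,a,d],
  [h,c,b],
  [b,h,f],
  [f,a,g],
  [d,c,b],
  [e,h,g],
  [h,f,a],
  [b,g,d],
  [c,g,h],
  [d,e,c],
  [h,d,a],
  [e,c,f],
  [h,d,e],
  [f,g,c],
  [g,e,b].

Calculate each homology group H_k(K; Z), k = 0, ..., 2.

H_0 ≅ Z,  H_1 ≅ Z^2,  H_2 ≅ Z.

Order the vertices as a < b < c < d < e < f < g < h. Listing each simplex with vertices in this order, K has dimension 2 with simplices:

  0-simplices (8): a, b, c, d, e, f, g, h
  1-simplices (24): ad, af, ag, ah, bc, bd, be, bf, bg, bh, cd, ce, cf, cg, ch, de, dg, dh, ef, eg, eh, fg, fh, gh
  2-simplices (16): adg, adh, afg, afh, bcd, bch, bdg, bef, beg, bfh, cde, cef, cfg, cgh, deh, egh

giving chain groups C_0 ≅ Z^8, C_1 ≅ Z^24, C_2 ≅ Z^16.

∂_1: C_1 → C_0 sends each edge [p,q] (with p < q) to q − p.
This gives a 8×24 integer matrix of rank 7; reducing to Smith normal form yields diagonal entries (1,1,1,1,1,1,1).

∂_2: C_2 → C_1 sends each 2-simplex [p,q,r] to [q,r] − [p,r] + [p,q]. For instance
  ∂deh = eh − dh + de,
  ∂bdg = dg − bg + bd.
As a 24×16 matrix over Z this has rank 15, with invariant factors (1,1,1,1,1,1,1,1,1,1,1,1,1,1,1).

Reading off H_k = ker ∂_k / im ∂_{k+1}:

  H_0: rank C_0 − rank ∂_1 = 8 − 7 = 1, and the invariant factors of ∂_1 are all 1, so H_0 = Z.
  H_1: rank ker ∂_1 − rank ∂_2 = (24 − 7) − 15 = 2, and the invariant factors of ∂_2 are all 1, so H_1 = Z^2.
  H_2: rank ker ∂_2 − rank ∂_3 = (16 − 15) − 0 = 1, and there is no ∂_3, so H_2 = Z.

As a check, the Euler characteristic is 8 − 24 + 16 = 0, which agrees with 1 − 2 + 1 = 0.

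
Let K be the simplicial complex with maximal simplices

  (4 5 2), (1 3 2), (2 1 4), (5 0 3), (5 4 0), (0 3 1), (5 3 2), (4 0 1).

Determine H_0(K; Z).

H_0 ≅ Z.

Order the vertices as 0 < 1 < 2 < 3 < 4 < 5. Listing each simplex with vertices in this order, K has dimension 2 with simplices:

  0-simplices (6): [0], [1], [2], [3], [4], [5]
  1-simplices (12): [0,1], [0,3], [0,4], [0,5], [1,2], [1,3], [1,4], [2,3], [2,4], [2,5], [3,5], [4,5]
  2-simplices (8): [0,1,3], [0,1,4], [0,3,5], [0,4,5], [1,2,3], [1,2,4], [2,3,5], [2,4,5]

giving chain groups C_0 ≅ Z^6, C_1 ≅ Z^12, C_2 ≅ Z^8.

∂_1: C_1 → C_0 sends each edge [p,q] (with p < q) to q − p.
As a 6×12 matrix over Z this has rank 5, with invariant factors (1,1,1,1,1).

∂_2: C_2 → C_1 maps a triangle to the signed sum of its edges. For instance
  ∂[0,4,5] = [4,5] − [0,5] + [0,4],
  ∂[1,2,4] = [2,4] − [1,4] + [1,2].
The 12×8 boundary matrix has rank 7 and Smith normal form diag(1,1,1,1,1,1,1).

Reading off H_k = ker ∂_k / im ∂_{k+1}:

  H_0: rank C_0 − rank ∂_1 = 6 − 5 = 1, and the invariant factors of ∂_1 are all 1, so H_0 = Z.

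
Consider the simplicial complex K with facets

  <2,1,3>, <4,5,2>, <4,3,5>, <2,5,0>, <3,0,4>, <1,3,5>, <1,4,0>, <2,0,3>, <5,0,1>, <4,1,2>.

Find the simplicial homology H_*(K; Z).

H_0 ≅ Z,  H_1 ≅ Z/2,  H_2 = 0.

We work with the vertex ordering 0 < 1 < 2 < 3 < 4 < 5. The simplices of K, each written with vertices in increasing order, are:

  0-simplices (6): [0], [1], [2], [3], [4], [5]
  1-simplices (15): [0,1], [0,2], [0,3], [0,4], [0,5], [1,2], [1,3], [1,4], [1,5], [2,3], [2,4], [2,5], [3,4], [3,5], [4,5]
  2-simplices (10): [0,1,4], [0,1,5], [0,2,3], [0,2,5], [0,3,4], [1,2,3], [1,2,4], [1,3,5], [2,4,5], [3,4,5]

so the chain groups are C_0 ≅ Z^6, C_1 ≅ Z^15, C_2 ≅ Z^10.

∂_1: C_1 → C_0 maps an edge to its endpoints' difference, ∂[p,q] = q − p.
As a 6×15 matrix over Z this has rank 5, with invariant factors (1,1,1,1,1).

∂_2: C_2 → C_1 maps a triangle to the signed sum of its edges. For instance
  ∂[1,2,3] = [2,3] − [1,3] + [1,2],
  ∂[3,4,5] = [4,5] − [3,5] + [3,4].
The resulting 15×10 matrix has rank 10, and its Smith normal form has invariant factors (1,1,1,1,1,1,1,1,1,2).

Computing H_k = (kernel of ∂_k) / (image of ∂_{k+1}):

  H_0: rank C_0 − rank ∂_1 = 6 − 5 = 1, and the invariant factors of ∂_1 are all 1, so H_0 ≅ Z.
  H_1: rank ker ∂_1 − rank ∂_2 = (15 − 5) − 10 = 0, and ∂_2 has invariant factor 2 > 1, so H_1 ≅ Z/2.
  H_2: rank ker ∂_2 − rank ∂_3 = (10 − 10) − 0 = 0, and there is no ∂_3, so H_2 ≅ 0.

(K is a triangulation of the real projective plane RP^2.)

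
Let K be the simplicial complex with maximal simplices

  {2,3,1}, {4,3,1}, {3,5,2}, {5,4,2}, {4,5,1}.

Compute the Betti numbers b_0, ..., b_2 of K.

Take the total order 1 < 2 < 3 < 4 < 5 on the vertex set. Then K (dimension 2) consists of the simplices:

  0-simplices (5): [1], [2], [3], [4], [5]
  1-simplices (10): [1,2], [1,3], [1,4], [1,5], [2,3], [2,4], [2,5], [3,4], [3,5], [4,5]
  2-simplices (5): [1,2,3], [1,3,4], [1,4,5], [2,3,5], [2,4,5]

so the chain groups are C_0 ≅ Z^5, C_1 ≅ Z^10, C_2 ≅ Z^5.

∂_1: C_1 → C_0 maps an edge to its endpoints' difference, ∂[p,q] = q − p.
The resulting 5×10 matrix has rank 4, and its Smith normal form has invariant factors (1,1,1,1).

Boundary ∂_2: C_2 → C_1 acts by ∂[p,q,r] = [q,r] − [p,r] + [p,q]. For instance
  ∂[2,4,5] = [4,5] − [2,5] + [2,4],
  ∂[1,2,3] = [2,3] − [1,3] + [1,2].
As a 10×5 matrix over Z this has rank 5, with invariant factors (1,1,1,1,1).

Computing H_k = (kernel of ∂_k) / (image of ∂_{k+1}):

  H_0: rank C_0 − rank ∂_1 = 5 − 4 = 1, and the invariant factors of ∂_1 are all 1, so H_0 = Z.
  H_1: rank ker ∂_1 − rank ∂_2 = (10 − 4) − 5 = 1, and the invariant factors of ∂_2 are all 1, so H_1 = Z.
  H_2: rank ker ∂_2 − rank ∂_3 = (5 − 5) − 0 = 0, and there is no ∂_3, so H_2 = 0.

As a check, the Euler characteristic is 5 − 10 + 5 = 0, which agrees with 1 − 1 + 0 = 0.

Hence the Betti numbers are b_0 = 1, b_1 = 1, b_2 = 0.

b_0 = 1, b_1 = 1, b_2 = 0.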